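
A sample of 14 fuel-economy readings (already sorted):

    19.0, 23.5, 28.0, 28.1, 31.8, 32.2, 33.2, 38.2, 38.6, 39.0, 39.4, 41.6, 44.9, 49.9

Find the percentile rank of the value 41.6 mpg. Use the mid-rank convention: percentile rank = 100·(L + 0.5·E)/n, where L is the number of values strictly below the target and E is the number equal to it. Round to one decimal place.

Count below 41.6: L = 11; count equal: E = 1; n = 14.
Percentile rank = 100·(11 + 0.5·1)/14 = 100·11.5/14 = 82.14.

82.1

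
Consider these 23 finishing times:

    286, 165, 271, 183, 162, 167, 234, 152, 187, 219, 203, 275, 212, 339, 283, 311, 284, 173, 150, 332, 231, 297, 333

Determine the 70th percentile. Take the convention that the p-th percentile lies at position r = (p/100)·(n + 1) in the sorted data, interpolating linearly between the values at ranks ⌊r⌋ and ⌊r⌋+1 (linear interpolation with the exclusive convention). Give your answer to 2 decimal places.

283.80

Sorted: 150, 152, 162, 165, 167, 173, 183, 187, 203, 212, 219, 231, 234, 271, 275, 283, 284, 286, 297, 311, 332, 333, 339.
n = 23.
r = (70/100)·(23 + 1) = 16.8.
Rank 16 is 283 and rank 17 is 284.
Interpolate: 283 + 0.8·(284 − 283) = 283 + 0.8·1 = 283.8.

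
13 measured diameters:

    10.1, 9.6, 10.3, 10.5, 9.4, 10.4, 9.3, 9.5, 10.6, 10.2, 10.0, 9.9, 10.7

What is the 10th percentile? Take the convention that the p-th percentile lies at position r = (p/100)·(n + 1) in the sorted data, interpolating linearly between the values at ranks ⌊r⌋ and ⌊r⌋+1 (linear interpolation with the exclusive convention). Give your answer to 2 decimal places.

Sorted: 9.3, 9.4, 9.5, 9.6, 9.9, 10.0, 10.1, 10.2, 10.3, 10.4, 10.5, 10.6, 10.7.
n = 13.
r = (10/100)·(13 + 1) = 1.4.
Rank 1 is 9.3 and rank 2 is 9.4.
Interpolate: 9.3 + 0.4·(9.4 − 9.3) = 9.3 + 0.4·0.1 = 9.34.

9.34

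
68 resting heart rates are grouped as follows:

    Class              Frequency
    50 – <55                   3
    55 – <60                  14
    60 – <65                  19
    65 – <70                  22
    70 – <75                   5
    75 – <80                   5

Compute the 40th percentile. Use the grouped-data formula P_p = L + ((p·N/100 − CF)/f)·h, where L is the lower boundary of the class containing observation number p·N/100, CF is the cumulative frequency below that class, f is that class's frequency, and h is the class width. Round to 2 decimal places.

62.68

N = 68; target position k = 40/100 · 68 = 27.2.
Cumulative frequencies: 3, 17, 36, 58, 63, 68.
Observation 27.2 falls in the class 60 – <65.
L = 60, CF = 17, f = 19, h = 5.
P40 = 60 + ((27.2 − 17)/19)·5 = 60 + 2.68421 = 62.6842.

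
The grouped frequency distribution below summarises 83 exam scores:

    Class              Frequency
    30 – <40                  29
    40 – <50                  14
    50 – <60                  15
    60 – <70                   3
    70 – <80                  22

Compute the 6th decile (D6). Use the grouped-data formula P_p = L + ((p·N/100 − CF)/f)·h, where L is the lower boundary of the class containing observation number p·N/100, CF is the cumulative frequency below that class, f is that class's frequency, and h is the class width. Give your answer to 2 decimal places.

N = 83; target position k = 60/100 · 83 = 49.8.
Cumulative frequencies: 29, 43, 58, 61, 83.
Observation 49.8 falls in the class 50 – <60.
L = 50, CF = 43, f = 15, h = 10.
P60 = 50 + ((49.8 − 43)/15)·10 = 50 + 4.53333 = 54.5333.

54.53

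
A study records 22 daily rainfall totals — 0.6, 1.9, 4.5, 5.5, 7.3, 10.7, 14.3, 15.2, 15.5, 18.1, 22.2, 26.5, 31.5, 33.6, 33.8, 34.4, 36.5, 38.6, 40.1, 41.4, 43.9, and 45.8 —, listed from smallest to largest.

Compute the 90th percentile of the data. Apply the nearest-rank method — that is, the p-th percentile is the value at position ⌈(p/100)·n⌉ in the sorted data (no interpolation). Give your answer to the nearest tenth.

n = 22.
Position = ⌈90/100 · 22⌉ = ⌈19.8⌉ = 20.
The value at rank 20 is 41.4.

41.4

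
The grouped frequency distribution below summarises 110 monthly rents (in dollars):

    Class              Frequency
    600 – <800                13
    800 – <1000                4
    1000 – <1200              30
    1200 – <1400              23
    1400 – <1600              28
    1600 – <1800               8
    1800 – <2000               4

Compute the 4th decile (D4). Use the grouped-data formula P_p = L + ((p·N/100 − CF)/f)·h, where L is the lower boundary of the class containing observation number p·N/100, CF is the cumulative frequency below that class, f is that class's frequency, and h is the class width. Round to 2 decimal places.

1180.00

N = 110; target position k = 40/100 · 110 = 44.
Cumulative frequencies: 13, 17, 47, 70, 98, 106, 110.
Observation 44 falls in the class 1000 – <1200.
L = 1000, CF = 17, f = 30, h = 200.
P40 = 1000 + ((44 − 17)/30)·200 = 1000 + 180 = 1180.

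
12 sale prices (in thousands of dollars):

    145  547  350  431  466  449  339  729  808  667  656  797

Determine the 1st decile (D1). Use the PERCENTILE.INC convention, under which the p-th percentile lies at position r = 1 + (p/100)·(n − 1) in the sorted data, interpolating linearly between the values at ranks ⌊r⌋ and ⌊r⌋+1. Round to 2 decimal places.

Sorted: 145, 339, 350, 431, 449, 466, 547, 656, 667, 729, 797, 808.
n = 12.
r = 1 + (10/100)·(12 − 1) = 1 + 1.1 = 2.1.
Rank 2 is 339 and rank 3 is 350.
Interpolate: 339 + 0.1·(350 − 339) = 339 + 0.1·11 = 340.1.

340.10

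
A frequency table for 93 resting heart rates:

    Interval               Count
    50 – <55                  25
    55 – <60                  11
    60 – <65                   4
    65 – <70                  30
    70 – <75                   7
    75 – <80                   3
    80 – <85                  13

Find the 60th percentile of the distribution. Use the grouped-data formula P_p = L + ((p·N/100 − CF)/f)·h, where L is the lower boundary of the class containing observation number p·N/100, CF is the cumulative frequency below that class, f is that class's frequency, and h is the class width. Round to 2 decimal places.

N = 93; target position k = 60/100 · 93 = 55.8.
Cumulative frequencies: 25, 36, 40, 70, 77, 80, 93.
Observation 55.8 falls in the class 65 – <70.
L = 65, CF = 40, f = 30, h = 5.
P60 = 65 + ((55.8 − 40)/30)·5 = 65 + 2.63333 = 67.6333.

67.63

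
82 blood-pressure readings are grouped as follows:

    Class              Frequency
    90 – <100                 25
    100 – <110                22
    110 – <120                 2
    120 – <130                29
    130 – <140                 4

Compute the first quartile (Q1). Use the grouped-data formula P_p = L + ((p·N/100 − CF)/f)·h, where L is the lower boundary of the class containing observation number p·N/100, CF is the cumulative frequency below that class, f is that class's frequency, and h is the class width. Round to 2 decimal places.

98.20

N = 82; target position k = 25/100 · 82 = 20.5.
Cumulative frequencies: 25, 47, 49, 78, 82.
Observation 20.5 falls in the class 90 – <100.
L = 90, CF = 0, f = 25, h = 10.
P25 = 90 + ((20.5 − 0)/25)·10 = 90 + 8.2 = 98.2.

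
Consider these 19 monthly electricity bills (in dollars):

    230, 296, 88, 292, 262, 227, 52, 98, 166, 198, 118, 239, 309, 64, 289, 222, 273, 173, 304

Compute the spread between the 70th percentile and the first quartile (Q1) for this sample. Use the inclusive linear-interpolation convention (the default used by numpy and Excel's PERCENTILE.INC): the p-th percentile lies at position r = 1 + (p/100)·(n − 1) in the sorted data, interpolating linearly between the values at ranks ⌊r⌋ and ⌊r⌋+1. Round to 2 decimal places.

Sorted: 52, 64, 88, 98, 118, 166, 173, 198, 222, 227, 230, 239, 262, 273, 289, 292, 296, 304, 309.
n = 19.
P25: r = 5.5; ranks 5–6 are 118, 166; interpolating gives 142.
P70: r = 13.6; ranks 13–14 are 262, 273; interpolating gives 268.6.
Difference: 268.6 − 142 = 126.6.

126.60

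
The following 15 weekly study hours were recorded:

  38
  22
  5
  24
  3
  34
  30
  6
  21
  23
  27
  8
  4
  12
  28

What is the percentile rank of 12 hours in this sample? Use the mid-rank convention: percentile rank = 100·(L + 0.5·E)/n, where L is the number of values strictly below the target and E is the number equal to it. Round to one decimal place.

Sorted: 3, 4, 5, 6, 8, 12, 21, 22, 23, 24, 27, 28, 30, 34, 38.
Count below 12: L = 5; count equal: E = 1; n = 15.
Percentile rank = 100·(5 + 0.5·1)/15 = 100·5.5/15 = 36.67.

36.7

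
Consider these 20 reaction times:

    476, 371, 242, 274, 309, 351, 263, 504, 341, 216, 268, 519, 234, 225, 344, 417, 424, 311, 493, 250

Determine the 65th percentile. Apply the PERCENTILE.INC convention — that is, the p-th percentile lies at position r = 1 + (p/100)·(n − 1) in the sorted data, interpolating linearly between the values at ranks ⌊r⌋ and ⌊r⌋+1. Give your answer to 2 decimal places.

358.00

Sorted: 216, 225, 234, 242, 250, 263, 268, 274, 309, 311, 341, 344, 351, 371, 417, 424, 476, 493, 504, 519.
n = 20.
r = 1 + (65/100)·(20 − 1) = 1 + 12.35 = 13.35.
Rank 13 is 351 and rank 14 is 371.
Interpolate: 351 + 0.35·(371 − 351) = 351 + 0.35·20 = 358.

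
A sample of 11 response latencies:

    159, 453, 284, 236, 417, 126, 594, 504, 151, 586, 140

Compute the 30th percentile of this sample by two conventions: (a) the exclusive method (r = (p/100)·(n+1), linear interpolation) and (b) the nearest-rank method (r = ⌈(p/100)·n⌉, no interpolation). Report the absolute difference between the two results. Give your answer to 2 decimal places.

3.20

Sorted: 126, 140, 151, 159, 236, 284, 417, 453, 504, 586, 594.
n = 11.
(a) r = 3.6; between ranks 3 (151) and 4 (159): 155.8.
(b) the nearest-rank method: rank 4 → 159.
|155.8 − 159| = 3.2.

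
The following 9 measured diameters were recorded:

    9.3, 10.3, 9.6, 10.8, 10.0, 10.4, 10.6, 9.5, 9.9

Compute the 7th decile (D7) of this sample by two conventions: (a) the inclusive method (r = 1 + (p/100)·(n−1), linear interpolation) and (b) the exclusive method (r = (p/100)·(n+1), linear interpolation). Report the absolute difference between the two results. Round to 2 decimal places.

0.04

Sorted: 9.3, 9.5, 9.6, 9.9, 10.0, 10.3, 10.4, 10.6, 10.8.
n = 9.
(a) r = 6.6; between ranks 6 (10.3) and 7 (10.4): 10.36.
(b) r = 7 → value at rank 7 = 10.4.
|10.36 − 10.4| = 0.04.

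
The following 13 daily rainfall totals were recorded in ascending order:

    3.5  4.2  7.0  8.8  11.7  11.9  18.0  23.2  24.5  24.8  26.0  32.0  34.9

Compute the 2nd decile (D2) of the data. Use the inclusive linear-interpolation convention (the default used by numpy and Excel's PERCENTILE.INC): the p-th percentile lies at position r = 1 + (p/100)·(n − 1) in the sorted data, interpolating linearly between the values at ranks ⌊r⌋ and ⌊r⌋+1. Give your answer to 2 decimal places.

n = 13.
r = 1 + (20/100)·(13 − 1) = 1 + 2.4 = 3.4.
Rank 3 is 7.0 and rank 4 is 8.8.
Interpolate: 7.0 + 0.4·(8.8 − 7.0) = 7.0 + 0.4·1.8 = 7.72.

7.72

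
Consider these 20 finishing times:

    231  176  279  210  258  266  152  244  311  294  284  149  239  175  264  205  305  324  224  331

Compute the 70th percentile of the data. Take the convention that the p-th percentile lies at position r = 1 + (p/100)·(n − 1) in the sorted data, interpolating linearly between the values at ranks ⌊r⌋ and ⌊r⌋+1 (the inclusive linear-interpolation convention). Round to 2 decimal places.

Sorted: 149, 152, 175, 176, 205, 210, 224, 231, 239, 244, 258, 264, 266, 279, 284, 294, 305, 311, 324, 331.
n = 20.
r = 1 + (70/100)·(20 − 1) = 1 + 13.3 = 14.3.
Rank 14 is 279 and rank 15 is 284.
Interpolate: 279 + 0.3·(284 − 279) = 279 + 0.3·5 = 280.5.

280.50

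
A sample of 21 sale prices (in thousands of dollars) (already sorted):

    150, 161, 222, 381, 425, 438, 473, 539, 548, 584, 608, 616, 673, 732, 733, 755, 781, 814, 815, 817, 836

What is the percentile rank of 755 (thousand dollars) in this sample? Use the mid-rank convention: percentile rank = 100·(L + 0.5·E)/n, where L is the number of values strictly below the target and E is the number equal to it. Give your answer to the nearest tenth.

Count below 755: L = 15; count equal: E = 1; n = 21.
Percentile rank = 100·(15 + 0.5·1)/21 = 100·15.5/21 = 73.81.

73.8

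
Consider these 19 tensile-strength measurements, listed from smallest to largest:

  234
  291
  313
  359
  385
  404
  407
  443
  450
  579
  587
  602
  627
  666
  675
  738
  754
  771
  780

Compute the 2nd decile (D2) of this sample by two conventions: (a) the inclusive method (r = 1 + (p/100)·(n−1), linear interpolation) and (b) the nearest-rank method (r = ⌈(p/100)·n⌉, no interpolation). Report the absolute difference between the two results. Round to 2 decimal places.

15.60

n = 19.
(a) r = 4.6; between ranks 4 (359) and 5 (385): 374.6.
(b) the nearest-rank method: rank 4 → 359.
|374.6 − 359| = 15.6.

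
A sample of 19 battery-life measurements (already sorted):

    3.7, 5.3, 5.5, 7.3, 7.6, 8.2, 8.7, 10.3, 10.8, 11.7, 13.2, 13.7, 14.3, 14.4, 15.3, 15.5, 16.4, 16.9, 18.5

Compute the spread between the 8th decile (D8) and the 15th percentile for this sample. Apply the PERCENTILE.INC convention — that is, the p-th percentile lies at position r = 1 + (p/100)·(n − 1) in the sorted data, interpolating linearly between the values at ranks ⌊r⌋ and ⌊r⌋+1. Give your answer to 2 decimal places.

n = 19.
P15: r = 3.7; ranks 3–4 are 5.5, 7.3; interpolating gives 6.76.
P80: r = 15.4; ranks 15–16 are 15.3, 15.5; interpolating gives 15.38.
Difference: 15.38 − 6.76 = 8.62.

8.62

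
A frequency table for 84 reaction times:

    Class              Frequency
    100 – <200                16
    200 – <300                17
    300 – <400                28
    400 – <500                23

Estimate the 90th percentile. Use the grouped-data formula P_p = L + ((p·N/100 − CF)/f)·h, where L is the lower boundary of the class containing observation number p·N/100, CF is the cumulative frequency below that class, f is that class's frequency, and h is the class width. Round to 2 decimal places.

463.48

N = 84; target position k = 90/100 · 84 = 75.6.
Cumulative frequencies: 16, 33, 61, 84.
Observation 75.6 falls in the class 400 – <500.
L = 400, CF = 61, f = 23, h = 100.
P90 = 400 + ((75.6 − 61)/23)·100 = 400 + 63.4783 = 463.478.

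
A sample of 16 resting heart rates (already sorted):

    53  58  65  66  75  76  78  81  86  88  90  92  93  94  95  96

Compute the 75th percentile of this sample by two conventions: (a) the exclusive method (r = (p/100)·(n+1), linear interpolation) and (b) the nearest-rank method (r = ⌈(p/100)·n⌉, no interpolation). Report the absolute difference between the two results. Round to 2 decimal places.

0.75

n = 16.
(a) r = 12.75; between ranks 12 (92) and 13 (93): 92.75.
(b) the nearest-rank method: rank 12 → 92.
|92.75 − 92| = 0.75.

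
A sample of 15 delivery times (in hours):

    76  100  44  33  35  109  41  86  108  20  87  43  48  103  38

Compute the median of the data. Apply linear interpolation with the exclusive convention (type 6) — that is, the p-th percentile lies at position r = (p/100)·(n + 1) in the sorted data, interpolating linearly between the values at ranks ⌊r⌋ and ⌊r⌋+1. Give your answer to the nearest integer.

Sorted: 20, 33, 35, 38, 41, 43, 44, 48, 76, 86, 87, 100, 103, 108, 109.
n = 15.
r = (50/100)·(15 + 1) = 8.
r is an integer, so P50 is the value at rank 8: 48.

48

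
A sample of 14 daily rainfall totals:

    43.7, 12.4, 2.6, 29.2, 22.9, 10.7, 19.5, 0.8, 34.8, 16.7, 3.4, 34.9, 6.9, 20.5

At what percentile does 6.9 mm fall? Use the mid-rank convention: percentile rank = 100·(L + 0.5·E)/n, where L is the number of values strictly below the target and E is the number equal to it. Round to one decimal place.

Sorted: 0.8, 2.6, 3.4, 6.9, 10.7, 12.4, 16.7, 19.5, 20.5, 22.9, 29.2, 34.8, 34.9, 43.7.
Count below 6.9: L = 3; count equal: E = 1; n = 14.
Percentile rank = 100·(3 + 0.5·1)/14 = 100·3.5/14 = 25.

25.0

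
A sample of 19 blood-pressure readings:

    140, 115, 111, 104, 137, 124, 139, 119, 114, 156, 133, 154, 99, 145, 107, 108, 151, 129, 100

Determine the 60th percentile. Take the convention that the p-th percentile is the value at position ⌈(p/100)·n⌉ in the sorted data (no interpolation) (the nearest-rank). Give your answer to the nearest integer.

Sorted: 99, 100, 104, 107, 108, 111, 114, 115, 119, 124, 129, 133, 137, 139, 140, 145, 151, 154, 156.
n = 19.
Position = ⌈60/100 · 19⌉ = ⌈11.4⌉ = 12.
The value at rank 12 is 133.

133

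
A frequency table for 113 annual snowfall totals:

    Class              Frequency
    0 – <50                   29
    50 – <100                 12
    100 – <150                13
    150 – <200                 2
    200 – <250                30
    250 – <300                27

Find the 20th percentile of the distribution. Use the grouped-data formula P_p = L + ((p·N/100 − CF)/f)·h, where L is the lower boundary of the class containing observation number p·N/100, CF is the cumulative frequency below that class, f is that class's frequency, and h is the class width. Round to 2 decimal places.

38.97

N = 113; target position k = 20/100 · 113 = 22.6.
Cumulative frequencies: 29, 41, 54, 56, 86, 113.
Observation 22.6 falls in the class 0 – <50.
L = 0, CF = 0, f = 29, h = 50.
P20 = 0 + ((22.6 − 0)/29)·50 = 0 + 38.9655 = 38.9655.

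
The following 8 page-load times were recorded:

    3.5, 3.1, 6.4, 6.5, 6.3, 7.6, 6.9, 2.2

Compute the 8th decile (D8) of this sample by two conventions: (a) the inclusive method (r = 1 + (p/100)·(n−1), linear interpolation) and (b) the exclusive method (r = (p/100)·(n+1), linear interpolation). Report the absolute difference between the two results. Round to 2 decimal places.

Sorted: 2.2, 3.1, 3.5, 6.3, 6.4, 6.5, 6.9, 7.6.
n = 8.
(a) r = 6.6; between ranks 6 (6.5) and 7 (6.9): 6.74.
(b) r = 7.2; between ranks 7 (6.9) and 8 (7.6): 7.04.
|6.74 − 7.04| = 0.3.

0.30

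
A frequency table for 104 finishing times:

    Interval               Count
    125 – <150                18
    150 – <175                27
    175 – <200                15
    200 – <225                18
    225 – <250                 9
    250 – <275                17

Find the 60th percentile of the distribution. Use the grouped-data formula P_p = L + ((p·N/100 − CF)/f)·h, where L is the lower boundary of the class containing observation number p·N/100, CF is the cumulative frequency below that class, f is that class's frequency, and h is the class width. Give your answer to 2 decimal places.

N = 104; target position k = 60/100 · 104 = 62.4.
Cumulative frequencies: 18, 45, 60, 78, 87, 104.
Observation 62.4 falls in the class 200 – <225.
L = 200, CF = 60, f = 18, h = 25.
P60 = 200 + ((62.4 − 60)/18)·25 = 200 + 3.33333 = 203.333.

203.33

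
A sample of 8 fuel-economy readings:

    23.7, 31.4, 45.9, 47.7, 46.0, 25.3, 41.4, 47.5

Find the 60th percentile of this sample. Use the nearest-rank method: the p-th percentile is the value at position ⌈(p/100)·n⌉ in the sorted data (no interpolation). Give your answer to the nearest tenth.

45.9

Sorted: 23.7, 25.3, 31.4, 41.4, 45.9, 46.0, 47.5, 47.7.
n = 8.
Position = ⌈60/100 · 8⌉ = ⌈4.8⌉ = 5.
The value at rank 5 is 45.9.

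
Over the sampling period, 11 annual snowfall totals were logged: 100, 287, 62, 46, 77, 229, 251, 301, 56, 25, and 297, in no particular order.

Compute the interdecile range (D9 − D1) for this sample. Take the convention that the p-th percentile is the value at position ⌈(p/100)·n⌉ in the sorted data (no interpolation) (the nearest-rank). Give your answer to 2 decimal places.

Sorted: 25, 46, 56, 62, 77, 100, 229, 251, 287, 297, 301.
n = 11.
P10: rank ⌈10/100·11⌉ = 2 → 46.
P90: rank ⌈90/100·11⌉ = 10 → 297.
Difference: 297 − 46 = 251.

251.00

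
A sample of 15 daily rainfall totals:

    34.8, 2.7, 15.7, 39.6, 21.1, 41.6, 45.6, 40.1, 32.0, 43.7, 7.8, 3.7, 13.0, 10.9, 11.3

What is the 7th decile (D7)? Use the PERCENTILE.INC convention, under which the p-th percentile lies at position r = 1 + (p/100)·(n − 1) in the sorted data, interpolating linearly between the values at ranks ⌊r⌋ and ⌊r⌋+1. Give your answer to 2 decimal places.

Sorted: 2.7, 3.7, 7.8, 10.9, 11.3, 13.0, 15.7, 21.1, 32.0, 34.8, 39.6, 40.1, 41.6, 43.7, 45.6.
n = 15.
r = 1 + (70/100)·(15 − 1) = 1 + 9.8 = 10.8.
Rank 10 is 34.8 and rank 11 is 39.6.
Interpolate: 34.8 + 0.8·(39.6 − 34.8) = 34.8 + 0.8·4.8 = 38.64.

38.64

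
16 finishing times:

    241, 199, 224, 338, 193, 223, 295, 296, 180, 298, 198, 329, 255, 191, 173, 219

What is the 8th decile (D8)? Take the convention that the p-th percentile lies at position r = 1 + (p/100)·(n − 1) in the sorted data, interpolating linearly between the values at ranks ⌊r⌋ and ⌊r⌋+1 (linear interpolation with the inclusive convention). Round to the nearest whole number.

Sorted: 173, 180, 191, 193, 198, 199, 219, 223, 224, 241, 255, 295, 296, 298, 329, 338.
n = 16.
r = 1 + (80/100)·(16 − 1) = 1 + 12 = 13.
r is an integer, so P80 is the value at rank 13: 296.

296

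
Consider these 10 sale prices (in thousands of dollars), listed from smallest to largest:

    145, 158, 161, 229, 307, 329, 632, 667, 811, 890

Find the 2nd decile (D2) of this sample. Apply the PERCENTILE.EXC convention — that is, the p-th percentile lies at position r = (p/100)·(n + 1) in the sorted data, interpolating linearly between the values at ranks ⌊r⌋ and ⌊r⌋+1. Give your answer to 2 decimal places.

n = 10.
r = (20/100)·(10 + 1) = 2.2.
Rank 2 is 158 and rank 3 is 161.
Interpolate: 158 + 0.2·(161 − 158) = 158 + 0.2·3 = 158.6.

158.60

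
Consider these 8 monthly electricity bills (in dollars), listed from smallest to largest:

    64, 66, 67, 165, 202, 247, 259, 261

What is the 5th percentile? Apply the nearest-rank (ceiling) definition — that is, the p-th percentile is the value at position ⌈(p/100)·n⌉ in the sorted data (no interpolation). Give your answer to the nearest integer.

64

n = 8.
Position = ⌈5/100 · 8⌉ = ⌈0.4⌉ = 1.
The value at rank 1 is 64.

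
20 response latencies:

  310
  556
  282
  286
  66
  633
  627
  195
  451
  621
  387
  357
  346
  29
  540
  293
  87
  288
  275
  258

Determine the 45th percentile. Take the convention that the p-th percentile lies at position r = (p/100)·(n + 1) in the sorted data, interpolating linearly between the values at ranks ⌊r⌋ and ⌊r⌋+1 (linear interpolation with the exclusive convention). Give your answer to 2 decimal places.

290.25

Sorted: 29, 66, 87, 195, 258, 275, 282, 286, 288, 293, 310, 346, 357, 387, 451, 540, 556, 621, 627, 633.
n = 20.
r = (45/100)·(20 + 1) = 9.45.
Rank 9 is 288 and rank 10 is 293.
Interpolate: 288 + 0.45·(293 − 288) = 288 + 0.45·5 = 290.25.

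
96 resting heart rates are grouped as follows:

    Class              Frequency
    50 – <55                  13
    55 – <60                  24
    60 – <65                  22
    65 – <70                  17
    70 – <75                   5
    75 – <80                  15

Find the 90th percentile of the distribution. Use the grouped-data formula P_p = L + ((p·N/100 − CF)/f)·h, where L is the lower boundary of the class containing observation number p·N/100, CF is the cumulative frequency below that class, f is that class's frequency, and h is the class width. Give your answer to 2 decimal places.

N = 96; target position k = 90/100 · 96 = 86.4.
Cumulative frequencies: 13, 37, 59, 76, 81, 96.
Observation 86.4 falls in the class 75 – <80.
L = 75, CF = 81, f = 15, h = 5.
P90 = 75 + ((86.4 − 81)/15)·5 = 75 + 1.8 = 76.8.

76.80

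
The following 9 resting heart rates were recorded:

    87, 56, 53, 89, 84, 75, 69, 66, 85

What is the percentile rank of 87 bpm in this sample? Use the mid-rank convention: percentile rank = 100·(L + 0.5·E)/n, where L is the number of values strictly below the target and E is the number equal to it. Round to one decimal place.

Sorted: 53, 56, 66, 69, 75, 84, 85, 87, 89.
Count below 87: L = 7; count equal: E = 1; n = 9.
Percentile rank = 100·(7 + 0.5·1)/9 = 100·7.5/9 = 83.33.

83.3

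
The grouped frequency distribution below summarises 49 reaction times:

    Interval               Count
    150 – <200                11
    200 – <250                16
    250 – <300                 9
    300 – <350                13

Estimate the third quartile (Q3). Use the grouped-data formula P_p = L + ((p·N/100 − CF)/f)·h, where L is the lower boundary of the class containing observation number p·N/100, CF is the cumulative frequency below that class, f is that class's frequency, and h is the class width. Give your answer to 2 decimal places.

N = 49; target position k = 75/100 · 49 = 36.75.
Cumulative frequencies: 11, 27, 36, 49.
Observation 36.75 falls in the class 300 – <350.
L = 300, CF = 36, f = 13, h = 50.
P75 = 300 + ((36.75 − 36)/13)·50 = 300 + 2.88462 = 302.885.

302.88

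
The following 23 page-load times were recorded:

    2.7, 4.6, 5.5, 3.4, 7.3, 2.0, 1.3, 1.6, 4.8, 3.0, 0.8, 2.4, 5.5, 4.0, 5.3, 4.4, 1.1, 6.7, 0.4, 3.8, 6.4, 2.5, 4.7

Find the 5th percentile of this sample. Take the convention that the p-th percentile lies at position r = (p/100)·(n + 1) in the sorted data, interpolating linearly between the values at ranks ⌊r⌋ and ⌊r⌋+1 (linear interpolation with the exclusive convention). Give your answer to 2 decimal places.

Sorted: 0.4, 0.8, 1.1, 1.3, 1.6, 2.0, 2.4, 2.5, 2.7, 3.0, 3.4, 3.8, 4.0, 4.4, 4.6, 4.7, 4.8, 5.3, 5.5, 5.5, 6.4, 6.7, 7.3.
n = 23.
r = (5/100)·(23 + 1) = 1.2.
Rank 1 is 0.4 and rank 2 is 0.8.
Interpolate: 0.4 + 0.2·(0.8 − 0.4) = 0.4 + 0.2·0.4 = 0.48.

0.48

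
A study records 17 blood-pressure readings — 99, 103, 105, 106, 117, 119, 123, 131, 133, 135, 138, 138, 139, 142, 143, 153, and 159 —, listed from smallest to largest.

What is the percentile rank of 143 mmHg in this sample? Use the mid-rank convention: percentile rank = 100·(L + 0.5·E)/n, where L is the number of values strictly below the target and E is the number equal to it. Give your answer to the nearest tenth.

85.3

Count below 143: L = 14; count equal: E = 1; n = 17.
Percentile rank = 100·(14 + 0.5·1)/17 = 100·14.5/17 = 85.29.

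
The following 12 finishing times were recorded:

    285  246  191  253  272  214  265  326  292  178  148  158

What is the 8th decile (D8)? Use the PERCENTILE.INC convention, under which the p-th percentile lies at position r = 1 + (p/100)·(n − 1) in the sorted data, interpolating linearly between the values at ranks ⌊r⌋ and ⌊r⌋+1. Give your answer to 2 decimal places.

282.40

Sorted: 148, 158, 178, 191, 214, 246, 253, 265, 272, 285, 292, 326.
n = 12.
r = 1 + (80/100)·(12 − 1) = 1 + 8.8 = 9.8.
Rank 9 is 272 and rank 10 is 285.
Interpolate: 272 + 0.8·(285 − 272) = 272 + 0.8·13 = 282.4.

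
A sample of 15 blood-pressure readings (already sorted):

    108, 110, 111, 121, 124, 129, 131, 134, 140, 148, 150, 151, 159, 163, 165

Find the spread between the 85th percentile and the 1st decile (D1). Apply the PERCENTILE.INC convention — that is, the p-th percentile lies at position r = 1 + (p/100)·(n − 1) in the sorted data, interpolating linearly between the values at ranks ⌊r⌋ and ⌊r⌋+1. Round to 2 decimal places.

47.80

n = 15.
P10: r = 2.4; ranks 2–3 are 110, 111; interpolating gives 110.4.
P85: r = 12.9; ranks 12–13 are 151, 159; interpolating gives 158.2.
Difference: 158.2 − 110.4 = 47.8.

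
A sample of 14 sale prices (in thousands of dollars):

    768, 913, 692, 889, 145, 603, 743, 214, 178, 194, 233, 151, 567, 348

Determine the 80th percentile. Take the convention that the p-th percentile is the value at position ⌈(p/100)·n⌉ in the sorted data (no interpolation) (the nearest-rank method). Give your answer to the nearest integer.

Sorted: 145, 151, 178, 194, 214, 233, 348, 567, 603, 692, 743, 768, 889, 913.
n = 14.
Position = ⌈80/100 · 14⌉ = ⌈11.2⌉ = 12.
The value at rank 12 is 768.

768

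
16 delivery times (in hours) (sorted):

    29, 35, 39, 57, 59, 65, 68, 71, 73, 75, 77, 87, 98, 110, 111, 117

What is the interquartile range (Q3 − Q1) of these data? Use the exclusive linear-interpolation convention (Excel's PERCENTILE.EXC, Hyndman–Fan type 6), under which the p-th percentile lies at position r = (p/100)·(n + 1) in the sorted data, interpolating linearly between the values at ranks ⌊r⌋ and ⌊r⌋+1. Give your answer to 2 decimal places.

37.75

n = 16.
P25: r = 4.25; ranks 4–5 are 57, 59; interpolating gives 57.5.
P75: r = 12.75; ranks 12–13 are 87, 98; interpolating gives 95.25.
Difference: 95.25 − 57.5 = 37.75.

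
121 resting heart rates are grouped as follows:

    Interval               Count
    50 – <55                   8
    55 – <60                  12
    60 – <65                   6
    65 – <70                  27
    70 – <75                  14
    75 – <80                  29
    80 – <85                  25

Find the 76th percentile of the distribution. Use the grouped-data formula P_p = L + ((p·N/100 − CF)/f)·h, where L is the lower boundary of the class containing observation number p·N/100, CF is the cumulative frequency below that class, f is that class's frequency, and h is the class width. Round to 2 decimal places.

79.30

N = 121; target position k = 76/100 · 121 = 91.96.
Cumulative frequencies: 8, 20, 26, 53, 67, 96, 121.
Observation 91.96 falls in the class 75 – <80.
L = 75, CF = 67, f = 29, h = 5.
P76 = 75 + ((91.96 − 67)/29)·5 = 75 + 4.30345 = 79.3034.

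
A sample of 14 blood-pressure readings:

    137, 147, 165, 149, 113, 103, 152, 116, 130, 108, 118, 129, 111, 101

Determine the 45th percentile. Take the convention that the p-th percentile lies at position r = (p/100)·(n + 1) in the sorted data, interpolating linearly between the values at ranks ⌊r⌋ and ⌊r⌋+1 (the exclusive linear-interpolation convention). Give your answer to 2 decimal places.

117.50

Sorted: 101, 103, 108, 111, 113, 116, 118, 129, 130, 137, 147, 149, 152, 165.
n = 14.
r = (45/100)·(14 + 1) = 6.75.
Rank 6 is 116 and rank 7 is 118.
Interpolate: 116 + 0.75·(118 − 116) = 116 + 0.75·2 = 117.5.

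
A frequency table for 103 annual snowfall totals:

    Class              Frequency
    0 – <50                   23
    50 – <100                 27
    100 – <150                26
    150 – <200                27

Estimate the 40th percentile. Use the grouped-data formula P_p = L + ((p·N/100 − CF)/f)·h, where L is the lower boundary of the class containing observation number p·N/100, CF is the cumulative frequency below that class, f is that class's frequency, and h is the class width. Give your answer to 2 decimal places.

N = 103; target position k = 40/100 · 103 = 41.2.
Cumulative frequencies: 23, 50, 76, 103.
Observation 41.2 falls in the class 50 – <100.
L = 50, CF = 23, f = 27, h = 50.
P40 = 50 + ((41.2 − 23)/27)·50 = 50 + 33.7037 = 83.7037.

83.70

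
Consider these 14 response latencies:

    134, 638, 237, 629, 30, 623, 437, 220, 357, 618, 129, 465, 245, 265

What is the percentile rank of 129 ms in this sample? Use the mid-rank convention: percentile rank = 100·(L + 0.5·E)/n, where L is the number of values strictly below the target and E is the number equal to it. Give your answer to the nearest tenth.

10.7

Sorted: 30, 129, 134, 220, 237, 245, 265, 357, 437, 465, 618, 623, 629, 638.
Count below 129: L = 1; count equal: E = 1; n = 14.
Percentile rank = 100·(1 + 0.5·1)/14 = 100·1.5/14 = 10.71.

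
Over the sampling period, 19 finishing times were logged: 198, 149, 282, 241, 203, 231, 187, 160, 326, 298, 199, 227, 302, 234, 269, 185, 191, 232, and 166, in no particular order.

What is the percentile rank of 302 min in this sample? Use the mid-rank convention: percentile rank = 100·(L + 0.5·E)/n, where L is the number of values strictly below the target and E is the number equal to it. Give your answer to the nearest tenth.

92.1

Sorted: 149, 160, 166, 185, 187, 191, 198, 199, 203, 227, 231, 232, 234, 241, 269, 282, 298, 302, 326.
Count below 302: L = 17; count equal: E = 1; n = 19.
Percentile rank = 100·(17 + 0.5·1)/19 = 100·17.5/19 = 92.11.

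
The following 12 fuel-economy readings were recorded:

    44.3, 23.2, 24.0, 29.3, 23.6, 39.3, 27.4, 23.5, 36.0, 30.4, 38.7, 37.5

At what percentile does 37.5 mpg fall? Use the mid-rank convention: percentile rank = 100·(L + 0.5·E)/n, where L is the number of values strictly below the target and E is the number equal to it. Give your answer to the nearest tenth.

70.8

Sorted: 23.2, 23.5, 23.6, 24.0, 27.4, 29.3, 30.4, 36.0, 37.5, 38.7, 39.3, 44.3.
Count below 37.5: L = 8; count equal: E = 1; n = 12.
Percentile rank = 100·(8 + 0.5·1)/12 = 100·8.5/12 = 70.83.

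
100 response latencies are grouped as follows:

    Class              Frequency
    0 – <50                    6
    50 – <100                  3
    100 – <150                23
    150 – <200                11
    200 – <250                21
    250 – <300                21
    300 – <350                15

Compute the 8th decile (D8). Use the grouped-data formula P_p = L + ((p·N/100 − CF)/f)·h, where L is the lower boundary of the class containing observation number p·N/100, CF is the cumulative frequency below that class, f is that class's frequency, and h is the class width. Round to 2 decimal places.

288.10

N = 100; target position k = 80/100 · 100 = 80.
Cumulative frequencies: 6, 9, 32, 43, 64, 85, 100.
Observation 80 falls in the class 250 – <300.
L = 250, CF = 64, f = 21, h = 50.
P80 = 250 + ((80 − 64)/21)·50 = 250 + 38.0952 = 288.095.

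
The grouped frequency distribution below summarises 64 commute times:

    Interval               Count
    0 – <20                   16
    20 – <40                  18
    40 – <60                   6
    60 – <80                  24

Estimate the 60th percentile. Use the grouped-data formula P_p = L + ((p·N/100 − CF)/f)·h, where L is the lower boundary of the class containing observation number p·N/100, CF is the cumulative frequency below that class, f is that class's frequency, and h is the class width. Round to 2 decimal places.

54.67

N = 64; target position k = 60/100 · 64 = 38.4.
Cumulative frequencies: 16, 34, 40, 64.
Observation 38.4 falls in the class 40 – <60.
L = 40, CF = 34, f = 6, h = 20.
P60 = 40 + ((38.4 − 34)/6)·20 = 40 + 14.6667 = 54.6667.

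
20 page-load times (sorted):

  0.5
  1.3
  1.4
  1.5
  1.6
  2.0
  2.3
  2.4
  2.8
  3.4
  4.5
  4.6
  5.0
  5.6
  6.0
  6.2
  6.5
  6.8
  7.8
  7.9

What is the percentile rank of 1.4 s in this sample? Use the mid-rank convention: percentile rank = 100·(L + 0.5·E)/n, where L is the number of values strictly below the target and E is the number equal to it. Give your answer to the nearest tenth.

Count below 1.4: L = 2; count equal: E = 1; n = 20.
Percentile rank = 100·(2 + 0.5·1)/20 = 100·2.5/20 = 12.5.

12.5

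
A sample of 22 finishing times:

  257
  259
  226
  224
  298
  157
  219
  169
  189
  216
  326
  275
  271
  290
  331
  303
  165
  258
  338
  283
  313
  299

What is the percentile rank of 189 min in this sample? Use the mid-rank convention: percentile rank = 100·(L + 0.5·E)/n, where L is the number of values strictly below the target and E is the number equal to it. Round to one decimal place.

Sorted: 157, 165, 169, 189, 216, 219, 224, 226, 257, 258, 259, 271, 275, 283, 290, 298, 299, 303, 313, 326, 331, 338.
Count below 189: L = 3; count equal: E = 1; n = 22.
Percentile rank = 100·(3 + 0.5·1)/22 = 100·3.5/22 = 15.91.

15.9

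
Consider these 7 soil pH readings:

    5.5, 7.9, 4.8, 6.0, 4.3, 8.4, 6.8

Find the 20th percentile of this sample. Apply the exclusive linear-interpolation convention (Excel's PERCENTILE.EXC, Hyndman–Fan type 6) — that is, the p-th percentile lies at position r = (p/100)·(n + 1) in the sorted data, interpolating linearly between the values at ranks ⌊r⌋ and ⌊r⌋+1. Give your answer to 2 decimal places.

4.60

Sorted: 4.3, 4.8, 5.5, 6.0, 6.8, 7.9, 8.4.
n = 7.
r = (20/100)·(7 + 1) = 1.6.
Rank 1 is 4.3 and rank 2 is 4.8.
Interpolate: 4.3 + 0.6·(4.8 − 4.3) = 4.3 + 0.6·0.5 = 4.6.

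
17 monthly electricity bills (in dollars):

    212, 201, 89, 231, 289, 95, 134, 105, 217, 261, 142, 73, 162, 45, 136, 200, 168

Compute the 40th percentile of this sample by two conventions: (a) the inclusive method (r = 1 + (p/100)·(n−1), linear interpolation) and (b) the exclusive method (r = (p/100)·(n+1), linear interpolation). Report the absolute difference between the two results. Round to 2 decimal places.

1.20

Sorted: 45, 73, 89, 95, 105, 134, 136, 142, 162, 168, 200, 201, 212, 217, 231, 261, 289.
n = 17.
(a) r = 7.4; between ranks 7 (136) and 8 (142): 138.4.
(b) r = 7.2; between ranks 7 (136) and 8 (142): 137.2.
|138.4 − 137.2| = 1.2.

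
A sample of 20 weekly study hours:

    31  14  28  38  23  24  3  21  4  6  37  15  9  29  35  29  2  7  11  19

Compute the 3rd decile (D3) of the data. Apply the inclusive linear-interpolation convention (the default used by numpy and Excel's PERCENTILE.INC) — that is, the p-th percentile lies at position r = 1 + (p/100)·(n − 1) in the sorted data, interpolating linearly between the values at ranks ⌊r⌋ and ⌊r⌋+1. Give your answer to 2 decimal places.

Sorted: 2, 3, 4, 6, 7, 9, 11, 14, 15, 19, 21, 23, 24, 28, 29, 29, 31, 35, 37, 38.
n = 20.
r = 1 + (30/100)·(20 − 1) = 1 + 5.7 = 6.7.
Rank 6 is 9 and rank 7 is 11.
Interpolate: 9 + 0.7·(11 − 9) = 9 + 0.7·2 = 10.4.

10.40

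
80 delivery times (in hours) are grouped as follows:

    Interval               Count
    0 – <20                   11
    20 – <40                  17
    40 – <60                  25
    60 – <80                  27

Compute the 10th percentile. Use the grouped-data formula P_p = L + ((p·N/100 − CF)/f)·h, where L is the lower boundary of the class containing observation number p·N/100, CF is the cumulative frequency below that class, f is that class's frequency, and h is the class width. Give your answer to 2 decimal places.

N = 80; target position k = 10/100 · 80 = 8.
Cumulative frequencies: 11, 28, 53, 80.
Observation 8 falls in the class 0 – <20.
L = 0, CF = 0, f = 11, h = 20.
P10 = 0 + ((8 − 0)/11)·20 = 0 + 14.5455 = 14.5455.

14.55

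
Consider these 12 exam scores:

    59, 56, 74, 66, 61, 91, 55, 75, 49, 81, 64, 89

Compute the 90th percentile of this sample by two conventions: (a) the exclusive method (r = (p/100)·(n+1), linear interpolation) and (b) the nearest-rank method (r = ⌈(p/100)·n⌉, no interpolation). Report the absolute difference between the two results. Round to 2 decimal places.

Sorted: 49, 55, 56, 59, 61, 64, 66, 74, 75, 81, 89, 91.
n = 12.
(a) r = 11.7; between ranks 11 (89) and 12 (91): 90.4.
(b) the nearest-rank method: rank 11 → 89.
|90.4 − 89| = 1.4.

1.40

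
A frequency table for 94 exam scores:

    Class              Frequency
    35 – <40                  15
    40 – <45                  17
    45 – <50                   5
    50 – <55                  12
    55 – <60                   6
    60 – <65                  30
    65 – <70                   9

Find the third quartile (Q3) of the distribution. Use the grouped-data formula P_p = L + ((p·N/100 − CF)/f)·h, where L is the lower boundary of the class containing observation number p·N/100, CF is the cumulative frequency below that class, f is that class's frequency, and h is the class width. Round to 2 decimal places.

N = 94; target position k = 75/100 · 94 = 70.5.
Cumulative frequencies: 15, 32, 37, 49, 55, 85, 94.
Observation 70.5 falls in the class 60 – <65.
L = 60, CF = 55, f = 30, h = 5.
P75 = 60 + ((70.5 − 55)/30)·5 = 60 + 2.58333 = 62.5833.

62.58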